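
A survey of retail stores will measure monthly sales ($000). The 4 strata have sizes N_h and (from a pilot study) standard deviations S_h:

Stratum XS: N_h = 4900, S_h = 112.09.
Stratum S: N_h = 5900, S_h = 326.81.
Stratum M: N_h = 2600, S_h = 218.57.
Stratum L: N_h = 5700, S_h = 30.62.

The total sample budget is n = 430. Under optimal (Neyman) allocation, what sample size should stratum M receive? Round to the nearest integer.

76

Neyman allocation: n_h = n · N_h S_h / Σ N_i S_i, with n = 430.
  stratum XS: N_h·S_h = 4900·112.09 = 549241.00
  stratum S: N_h·S_h = 5900·326.81 = 1928179.00
  stratum M: N_h·S_h = 2600·218.57 = 568282.00
  stratum L: N_h·S_h = 5700·30.62 = 174534.00
Σ N_h S_h = 3220236.00
n for stratum M = 430·568282.00/3220236.00 = 75.883 → 76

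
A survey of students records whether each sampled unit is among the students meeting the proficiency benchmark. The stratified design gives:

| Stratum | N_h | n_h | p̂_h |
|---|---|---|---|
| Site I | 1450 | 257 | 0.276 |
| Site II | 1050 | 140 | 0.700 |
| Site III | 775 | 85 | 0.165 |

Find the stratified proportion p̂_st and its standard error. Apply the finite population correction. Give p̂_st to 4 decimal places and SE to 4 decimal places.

N = 3275; stratum weights W_h = N_h/N.
p̂_st = Σ W_h p̂_h = (1450·0.276 + 1050·0.700 + 775·0.165)/3275 = 0.38567
V̂(p̂_st) = Σ W_h² (1 − n_h/N_h) p̂_h(1−p̂_h)/(n_h−1):
  stratum Site I: (1450/3275)²·(1 − 257/1450)·0.276·0.724/256 = 0.000125891
  stratum Site II: (1050/3275)²·(1 − 140/1050)·0.700·0.300/139 = 0.00013459
  stratum Site III: (775/3275)²·(1 − 85/775)·0.165·0.835/84 = 8.17748e-05
V̂(p̂_st) = 0.000342255; SE = √V̂ = 0.0185001

p̂_st ≈ 0.3857, SE ≈ 0.0185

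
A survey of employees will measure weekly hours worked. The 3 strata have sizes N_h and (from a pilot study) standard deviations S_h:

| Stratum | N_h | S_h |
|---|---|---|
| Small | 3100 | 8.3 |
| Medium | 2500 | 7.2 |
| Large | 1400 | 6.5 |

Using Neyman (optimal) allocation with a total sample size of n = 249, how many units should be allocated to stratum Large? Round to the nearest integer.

Neyman allocation: n_h = n · N_h S_h / Σ N_i S_i, with n = 249.
  stratum Small: N_h·S_h = 3100·8.3 = 25730.00
  stratum Medium: N_h·S_h = 2500·7.2 = 18000.00
  stratum Large: N_h·S_h = 1400·6.5 = 9100.00
Σ N_h S_h = 52830.00
n for stratum Large = 249·9100.00/52830.00 = 42.890 → 43

43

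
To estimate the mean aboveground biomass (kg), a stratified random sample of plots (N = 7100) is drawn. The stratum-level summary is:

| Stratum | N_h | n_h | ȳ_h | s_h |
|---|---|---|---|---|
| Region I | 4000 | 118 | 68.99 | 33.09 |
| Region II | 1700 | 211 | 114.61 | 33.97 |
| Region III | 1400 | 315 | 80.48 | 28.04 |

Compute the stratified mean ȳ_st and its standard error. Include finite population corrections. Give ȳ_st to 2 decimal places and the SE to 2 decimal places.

ȳ_st ≈ 82.18, SE ≈ 1.79

ȳ_st = Σ W_h ȳ_h = (4000·68.99 + 1700·114.61 + 1400·80.48)/7100 = 82.17873
V̂(ȳ_st) = Σ W_h² (1 − n_h/N_h) s_h²/n_h, with W_h = N_h/N and N = 7100:
  stratum Region I: (4000/7100)²·(1 − 118/4000)·33.09²/118 = 2.85832
  stratum Region II: (1700/7100)²·(1 − 211/1700)·33.97²/211 = 0.274622
  stratum Region III: (1400/7100)²·(1 − 315/1400)·28.04²/315 = 0.0752119
V̂(ȳ_st) = 3.20815
SE(ȳ_st) = √3.20815 = 1.79113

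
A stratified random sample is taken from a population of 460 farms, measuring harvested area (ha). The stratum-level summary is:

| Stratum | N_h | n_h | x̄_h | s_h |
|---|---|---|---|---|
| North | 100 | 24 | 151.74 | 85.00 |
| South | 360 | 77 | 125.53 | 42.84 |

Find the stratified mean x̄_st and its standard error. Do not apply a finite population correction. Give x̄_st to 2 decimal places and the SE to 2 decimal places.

x̄_st ≈ 131.23, SE ≈ 5.37

x̄_st = Σ W_h x̄_h = (100·151.74 + 360·125.53)/460 = 131.22783
V̂(x̄_st) = Σ W_h² s_h²/n_h, with W_h = N_h/N and N = 460:
  stratum North: (100/460)²·85.00²/24 = 14.2269
  stratum South: (360/460)²·42.84²/77 = 14.5981
V̂(x̄_st) = 28.8251
SE(x̄_st) = √28.8251 = 5.3689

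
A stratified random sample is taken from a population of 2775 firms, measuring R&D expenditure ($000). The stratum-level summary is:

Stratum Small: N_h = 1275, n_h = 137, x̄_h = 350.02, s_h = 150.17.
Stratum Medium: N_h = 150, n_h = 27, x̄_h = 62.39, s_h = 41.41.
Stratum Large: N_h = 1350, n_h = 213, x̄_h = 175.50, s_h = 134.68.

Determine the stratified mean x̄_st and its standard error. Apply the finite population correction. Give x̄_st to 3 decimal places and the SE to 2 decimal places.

x̄_st ≈ 249.571, SE ≈ 6.94

x̄_st = Σ W_h x̄_h = (1275·350.02 + 150·62.39 + 1350·175.50)/2775 = 249.57081
V̂(x̄_st) = Σ W_h² (1 − n_h/N_h) s_h²/n_h, with W_h = N_h/N and N = 2775:
  stratum Small: (1275/2775)²·(1 − 137/1275)·150.17²/137 = 31.015
  stratum Medium: (150/2775)²·(1 − 27/150)·41.41²/27 = 0.152166
  stratum Large: (1350/2775)²·(1 − 213/1350)·134.68²/213 = 16.9744
V̂(x̄_st) = 48.1416
SE(x̄_st) = √48.1416 = 6.93842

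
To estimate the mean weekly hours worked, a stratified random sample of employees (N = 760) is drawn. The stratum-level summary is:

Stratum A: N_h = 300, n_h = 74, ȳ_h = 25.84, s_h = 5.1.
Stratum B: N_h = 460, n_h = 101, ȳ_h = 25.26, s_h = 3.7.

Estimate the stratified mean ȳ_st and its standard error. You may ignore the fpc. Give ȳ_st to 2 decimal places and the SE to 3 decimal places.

ȳ_st ≈ 25.49, SE ≈ 0.323

ȳ_st = Σ W_h ȳ_h = (300·25.84 + 460·25.26)/760 = 25.48895
V̂(ȳ_st) = Σ W_h² s_h²/n_h, with W_h = N_h/N and N = 760:
  stratum A: (300/760)²·5.1²/74 = 0.0547676
  stratum B: (460/760)²·3.7²/101 = 0.0496559
V̂(ȳ_st) = 0.104423
SE(ȳ_st) = √0.104423 = 0.323146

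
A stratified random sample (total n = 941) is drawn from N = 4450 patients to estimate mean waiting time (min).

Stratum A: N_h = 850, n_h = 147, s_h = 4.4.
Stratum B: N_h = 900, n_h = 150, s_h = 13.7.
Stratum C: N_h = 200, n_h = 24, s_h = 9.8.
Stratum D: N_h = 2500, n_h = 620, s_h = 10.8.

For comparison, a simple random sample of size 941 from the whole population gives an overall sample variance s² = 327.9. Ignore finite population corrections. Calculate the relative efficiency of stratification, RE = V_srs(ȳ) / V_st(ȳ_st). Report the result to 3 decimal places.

V̂(ȳ_st) = Σ W_h² s_h²/n_h, with W_h = N_h/N and N = 4450:
  stratum A: (850/4450)²·4.4²/147 = 0.00480514
  stratum B: (900/4450)²·13.7²/150 = 0.0511817
  stratum C: (200/4450)²·9.8²/24 = 0.00808315
  stratum D: (2500/4450)²·10.8²/620 = 0.0593767
V_st = 0.123447
V_srs = s²/n = 327.9/941 = 0.348459
Relative efficiency = V_srs / V_st = 0.348459/0.123447 = 2.8227

RE ≈ 2.823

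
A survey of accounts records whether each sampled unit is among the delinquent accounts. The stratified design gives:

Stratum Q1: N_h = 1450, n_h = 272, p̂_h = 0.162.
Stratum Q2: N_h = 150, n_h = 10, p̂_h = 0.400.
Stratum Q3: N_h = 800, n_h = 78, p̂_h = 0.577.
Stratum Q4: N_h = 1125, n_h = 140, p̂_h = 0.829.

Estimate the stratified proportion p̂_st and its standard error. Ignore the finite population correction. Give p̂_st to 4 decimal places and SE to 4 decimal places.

N = 3525; stratum weights W_h = N_h/N.
p̂_st = Σ W_h p̂_h = (1450·0.162 + 150·0.400 + 800·0.577 + 1125·0.829)/3525 = 0.47918
V̂(p̂_st) = Σ W_h² p̂_h(1−p̂_h)/(n_h−1):
  stratum Q1: (1450/3525)²·0.162·0.838/271 = 8.47632e-05
  stratum Q2: (150/3525)²·0.400·0.600/9 = 4.82873e-05
  stratum Q3: (800/3525)²·0.577·0.423/77 = 0.000163263
  stratum Q4: (1125/3525)²·0.829·0.171/139 = 0.000103878
V̂(p̂_st) = 0.000400191; SE = √V̂ = 0.0200048

p̂_st ≈ 0.4792, SE ≈ 0.0200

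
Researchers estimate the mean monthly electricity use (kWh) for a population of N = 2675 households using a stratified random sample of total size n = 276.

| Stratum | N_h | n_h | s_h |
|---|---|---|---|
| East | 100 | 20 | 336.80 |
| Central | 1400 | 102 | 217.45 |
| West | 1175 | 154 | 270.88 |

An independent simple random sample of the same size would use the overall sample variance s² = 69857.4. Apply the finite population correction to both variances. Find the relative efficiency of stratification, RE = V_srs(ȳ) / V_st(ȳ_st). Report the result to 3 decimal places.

RE ≈ 1.113

V̂(ȳ_st) = Σ W_h² (1 − n_h/N_h) s_h²/n_h, with W_h = N_h/N and N = 2675:
  stratum East: (100/2675)²·(1 − 20/100)·336.80²/20 = 6.34098
  stratum Central: (1400/2675)²·(1 − 102/1400)·217.45²/102 = 117.726
  stratum West: (1175/2675)²·(1 − 154/1175)·270.88²/154 = 79.882
V_st = 203.949
V_srs = (1 − 276/2675)·69857.4/276 = 226.992
Relative efficiency = V_srs / V_st = 226.992/203.949 = 1.1130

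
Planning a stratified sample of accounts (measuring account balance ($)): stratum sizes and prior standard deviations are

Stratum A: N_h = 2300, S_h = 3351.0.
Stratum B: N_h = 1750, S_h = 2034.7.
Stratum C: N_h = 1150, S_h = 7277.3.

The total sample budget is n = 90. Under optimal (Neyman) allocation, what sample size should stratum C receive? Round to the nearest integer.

38

Neyman allocation: n_h = n · N_h S_h / Σ N_i S_i, with n = 90.
  stratum A: N_h·S_h = 2300·3351.0 = 7707300.00
  stratum B: N_h·S_h = 1750·2034.7 = 3560725.00
  stratum C: N_h·S_h = 1150·7277.3 = 8368895.00
Σ N_h S_h = 19636920.00
n for stratum C = 90·8368895.00/19636920.00 = 38.356 → 38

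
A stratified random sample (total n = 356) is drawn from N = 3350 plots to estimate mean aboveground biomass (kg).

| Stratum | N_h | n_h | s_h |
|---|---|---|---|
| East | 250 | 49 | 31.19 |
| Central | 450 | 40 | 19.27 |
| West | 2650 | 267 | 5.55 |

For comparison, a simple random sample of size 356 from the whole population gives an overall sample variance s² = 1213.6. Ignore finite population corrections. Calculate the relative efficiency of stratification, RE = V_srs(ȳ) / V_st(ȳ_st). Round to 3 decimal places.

V̂(ȳ_st) = Σ W_h² s_h²/n_h, with W_h = N_h/N and N = 3350:
  stratum East: (250/3350)²·31.19²/49 = 0.110567
  stratum Central: (450/3350)²·19.27²/40 = 0.167509
  stratum West: (2650/3350)²·5.55²/267 = 0.07219
V_st = 0.350266
V_srs = s²/n = 1213.6/356 = 3.40899
Relative efficiency = V_srs / V_st = 3.40899/0.350266 = 9.7326

RE ≈ 9.733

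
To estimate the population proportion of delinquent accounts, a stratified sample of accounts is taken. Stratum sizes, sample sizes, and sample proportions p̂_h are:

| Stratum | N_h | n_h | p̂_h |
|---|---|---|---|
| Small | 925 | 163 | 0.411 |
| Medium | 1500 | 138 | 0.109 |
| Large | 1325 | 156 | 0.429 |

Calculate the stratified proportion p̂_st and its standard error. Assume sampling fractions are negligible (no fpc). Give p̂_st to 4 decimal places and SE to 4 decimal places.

p̂_st ≈ 0.2966, SE ≈ 0.0200

N = 3750; stratum weights W_h = N_h/N.
p̂_st = Σ W_h p̂_h = (925·0.411 + 1500·0.109 + 1325·0.429)/3750 = 0.29656
V̂(p̂_st) = Σ W_h² p̂_h(1−p̂_h)/(n_h−1):
  stratum Small: (925/3750)²·0.411·0.589/162 = 9.09208e-05
  stratum Medium: (1500/3750)²·0.109·0.891/137 = 0.000113424
  stratum Large: (1325/3750)²·0.429·0.571/155 = 0.000197302
V̂(p̂_st) = 0.000401646; SE = √V̂ = 0.0200411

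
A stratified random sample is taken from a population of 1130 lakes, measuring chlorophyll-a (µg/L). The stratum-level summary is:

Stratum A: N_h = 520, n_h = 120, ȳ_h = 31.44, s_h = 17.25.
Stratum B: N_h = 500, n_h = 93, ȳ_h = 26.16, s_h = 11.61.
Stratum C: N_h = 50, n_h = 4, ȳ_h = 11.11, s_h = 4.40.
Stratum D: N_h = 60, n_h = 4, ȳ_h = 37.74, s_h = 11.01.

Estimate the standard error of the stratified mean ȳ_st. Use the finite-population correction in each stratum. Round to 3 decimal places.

V̂(ȳ_st) = Σ W_h² (1 − n_h/N_h) s_h²/n_h, with W_h = N_h/N and N = 1130:
  stratum A: (520/1130)²·(1 − 120/520)·17.25²/120 = 0.403927
  stratum B: (500/1130)²·(1 − 93/500)·11.61²/93 = 0.230988
  stratum C: (50/1130)²·(1 − 4/50)·4.40²/4 = 0.00871799
  stratum D: (60/1130)²·(1 − 4/60)·11.01²/4 = 0.0797438
V̂(ȳ_st) = 0.723377
SE(ȳ_st) = √0.723377 = 0.850516

SE(ȳ_st) ≈ 0.851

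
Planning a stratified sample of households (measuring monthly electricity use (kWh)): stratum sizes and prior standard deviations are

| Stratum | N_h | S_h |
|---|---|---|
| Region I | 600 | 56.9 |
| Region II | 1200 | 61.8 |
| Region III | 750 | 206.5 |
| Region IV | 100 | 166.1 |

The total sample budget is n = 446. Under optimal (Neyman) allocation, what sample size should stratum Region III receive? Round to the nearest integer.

Neyman allocation: n_h = n · N_h S_h / Σ N_i S_i, with n = 446.
  stratum Region I: N_h·S_h = 600·56.9 = 34140.00
  stratum Region II: N_h·S_h = 1200·61.8 = 74160.00
  stratum Region III: N_h·S_h = 750·206.5 = 154875.00
  stratum Region IV: N_h·S_h = 100·166.1 = 16610.00
Σ N_h S_h = 279785.00
n for stratum Region III = 446·154875.00/279785.00 = 246.883 → 247

247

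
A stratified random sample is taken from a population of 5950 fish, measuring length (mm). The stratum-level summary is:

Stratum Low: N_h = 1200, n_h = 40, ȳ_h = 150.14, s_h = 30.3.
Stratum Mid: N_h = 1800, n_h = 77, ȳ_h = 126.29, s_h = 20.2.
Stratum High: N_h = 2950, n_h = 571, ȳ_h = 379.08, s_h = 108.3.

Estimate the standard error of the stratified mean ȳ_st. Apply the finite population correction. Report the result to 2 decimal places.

V̂(ȳ_st) = Σ W_h² (1 − n_h/N_h) s_h²/n_h, with W_h = N_h/N and N = 5950:
  stratum Low: (1200/5950)²·(1 − 40/1200)·30.3²/40 = 0.902465
  stratum Mid: (1800/5950)²·(1 − 77/1800)·20.2²/77 = 0.464233
  stratum High: (2950/5950)²·(1 − 571/2950)·108.3²/571 = 4.07196
V̂(ȳ_st) = 5.43866
SE(ȳ_st) = √5.43866 = 2.33209

SE(ȳ_st) ≈ 2.33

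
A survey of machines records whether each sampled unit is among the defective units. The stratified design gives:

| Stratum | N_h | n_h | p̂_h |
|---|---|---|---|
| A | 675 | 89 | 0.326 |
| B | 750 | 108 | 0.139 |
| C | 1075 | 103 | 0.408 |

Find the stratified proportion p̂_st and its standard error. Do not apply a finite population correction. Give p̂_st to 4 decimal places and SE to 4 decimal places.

N = 2500; stratum weights W_h = N_h/N.
p̂_st = Σ W_h p̂_h = (675·0.326 + 750·0.139 + 1075·0.408)/2500 = 0.30516
V̂(p̂_st) = Σ W_h² p̂_h(1−p̂_h)/(n_h−1):
  stratum A: (675/2500)²·0.326·0.674/88 = 0.000182021
  stratum B: (750/2500)²·0.139·0.861/107 = 0.000100665
  stratum C: (1075/2500)²·0.408·0.592/102 = 0.000437843
V̂(p̂_st) = 0.000720529; SE = √V̂ = 0.0268427

p̂_st ≈ 0.3052, SE ≈ 0.0268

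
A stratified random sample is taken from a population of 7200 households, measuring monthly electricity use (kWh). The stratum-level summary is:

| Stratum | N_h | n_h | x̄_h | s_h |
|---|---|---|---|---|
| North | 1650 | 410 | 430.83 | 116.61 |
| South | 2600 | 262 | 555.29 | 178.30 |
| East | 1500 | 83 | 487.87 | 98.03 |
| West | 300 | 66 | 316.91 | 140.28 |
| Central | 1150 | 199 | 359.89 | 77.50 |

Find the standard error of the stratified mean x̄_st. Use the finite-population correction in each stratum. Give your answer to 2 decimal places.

V̂(x̄_st) = Σ W_h² (1 − n_h/N_h) s_h²/n_h, with W_h = N_h/N and N = 7200:
  stratum North: (1650/7200)²·(1 − 410/1650)·116.61²/410 = 1.30897
  stratum South: (2600/7200)²·(1 − 262/2600)·178.30²/262 = 14.2283
  stratum East: (1500/7200)²·(1 − 83/1500)·98.03²/83 = 4.74718
  stratum West: (300/7200)²·(1 − 66/300)·140.28²/66 = 0.403757
  stratum Central: (1150/7200)²·(1 − 199/1150)·77.50²/199 = 0.636742
V̂(x̄_st) = 21.325
SE(x̄_st) = √21.325 = 4.6179

SE(x̄_st) ≈ 4.62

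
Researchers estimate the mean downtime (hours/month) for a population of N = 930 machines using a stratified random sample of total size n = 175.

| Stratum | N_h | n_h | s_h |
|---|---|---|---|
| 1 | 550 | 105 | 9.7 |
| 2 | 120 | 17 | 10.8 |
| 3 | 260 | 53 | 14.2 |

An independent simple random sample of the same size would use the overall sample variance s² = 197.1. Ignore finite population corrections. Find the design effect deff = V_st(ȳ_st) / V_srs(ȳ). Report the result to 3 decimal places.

deff ≈ 0.644

V̂(ȳ_st) = Σ W_h² s_h²/n_h, with W_h = N_h/N and N = 930:
  stratum 1: (550/930)²·9.7²/105 = 0.313411
  stratum 2: (120/930)²·10.8²/17 = 0.114234
  stratum 3: (260/930)²·14.2²/53 = 0.297359
V_st = 0.725004
V_srs = s²/n = 197.1/175 = 1.12629
deff = V_st / V_srs = 0.725004/1.12629 = 0.6437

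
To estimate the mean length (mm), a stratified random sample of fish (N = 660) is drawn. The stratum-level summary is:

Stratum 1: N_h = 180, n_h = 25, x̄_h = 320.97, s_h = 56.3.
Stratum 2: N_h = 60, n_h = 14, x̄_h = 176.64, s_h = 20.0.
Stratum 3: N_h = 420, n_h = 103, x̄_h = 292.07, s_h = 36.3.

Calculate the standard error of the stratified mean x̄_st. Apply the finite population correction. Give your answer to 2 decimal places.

V̂(x̄_st) = Σ W_h² (1 − n_h/N_h) s_h²/n_h, with W_h = N_h/N and N = 660:
  stratum 1: (180/660)²·(1 − 25/180)·56.3²/25 = 8.12069
  stratum 2: (60/660)²·(1 − 14/60)·20.0²/14 = 0.181031
  stratum 3: (420/660)²·(1 − 103/420)·36.3²/103 = 3.91018
V̂(x̄_st) = 12.2119
SE(x̄_st) = √12.2119 = 3.49455

SE(x̄_st) ≈ 3.49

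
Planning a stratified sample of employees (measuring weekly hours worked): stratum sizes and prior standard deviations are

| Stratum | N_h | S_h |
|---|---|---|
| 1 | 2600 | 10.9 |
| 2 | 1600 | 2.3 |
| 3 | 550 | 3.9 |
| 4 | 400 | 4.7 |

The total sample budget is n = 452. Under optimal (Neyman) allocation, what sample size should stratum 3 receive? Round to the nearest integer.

Neyman allocation: n_h = n · N_h S_h / Σ N_i S_i, with n = 452.
  stratum 1: N_h·S_h = 2600·10.9 = 28340.00
  stratum 2: N_h·S_h = 1600·2.3 = 3680.00
  stratum 3: N_h·S_h = 550·3.9 = 2145.00
  stratum 4: N_h·S_h = 400·4.7 = 1880.00
Σ N_h S_h = 36045.00
n for stratum 3 = 452·2145.00/36045.00 = 26.898 → 27

27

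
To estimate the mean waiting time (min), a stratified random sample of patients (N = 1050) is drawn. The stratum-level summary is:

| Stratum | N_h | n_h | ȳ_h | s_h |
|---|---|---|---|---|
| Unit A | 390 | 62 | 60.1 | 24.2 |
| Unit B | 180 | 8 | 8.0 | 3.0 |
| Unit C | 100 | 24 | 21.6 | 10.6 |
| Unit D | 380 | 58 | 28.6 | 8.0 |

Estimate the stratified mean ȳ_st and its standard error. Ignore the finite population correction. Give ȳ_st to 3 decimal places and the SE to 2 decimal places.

ȳ_st = Σ W_h ȳ_h = (390·60.1 + 180·8.0 + 100·21.6 + 380·28.6)/1050 = 36.10190
V̂(ȳ_st) = Σ W_h² s_h²/n_h, with W_h = N_h/N and N = 1050:
  stratum Unit A: (390/1050)²·24.2²/62 = 1.30314
  stratum Unit B: (180/1050)²·3.0²/8 = 0.0330612
  stratum Unit C: (100/1050)²·10.6²/24 = 0.0424641
  stratum Unit D: (380/1050)²·8.0²/58 = 0.144524
V̂(ȳ_st) = 1.52319
SE(ȳ_st) = √1.52319 = 1.23417

ȳ_st ≈ 36.102, SE ≈ 1.23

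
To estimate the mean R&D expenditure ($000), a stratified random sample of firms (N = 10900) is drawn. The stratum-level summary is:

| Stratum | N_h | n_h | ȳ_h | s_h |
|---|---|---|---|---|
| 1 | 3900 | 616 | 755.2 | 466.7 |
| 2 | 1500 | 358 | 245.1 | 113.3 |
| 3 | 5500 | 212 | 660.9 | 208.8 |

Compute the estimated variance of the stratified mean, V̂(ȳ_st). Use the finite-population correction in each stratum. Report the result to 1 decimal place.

V̂(ȳ_st) = Σ W_h² (1 − n_h/N_h) s_h²/n_h, with W_h = N_h/N and N = 10900:
  stratum 1: (3900/10900)²·(1 − 616/3900)·466.7²/616 = 38.1162
  stratum 2: (1500/10900)²·(1 − 358/1500)·113.3²/358 = 0.516989
  stratum 3: (5500/10900)²·(1 − 212/5500)·208.8²/212 = 50.3415
V̂(ȳ_st) = 88.9747

V̂(ȳ_st) ≈ 89.0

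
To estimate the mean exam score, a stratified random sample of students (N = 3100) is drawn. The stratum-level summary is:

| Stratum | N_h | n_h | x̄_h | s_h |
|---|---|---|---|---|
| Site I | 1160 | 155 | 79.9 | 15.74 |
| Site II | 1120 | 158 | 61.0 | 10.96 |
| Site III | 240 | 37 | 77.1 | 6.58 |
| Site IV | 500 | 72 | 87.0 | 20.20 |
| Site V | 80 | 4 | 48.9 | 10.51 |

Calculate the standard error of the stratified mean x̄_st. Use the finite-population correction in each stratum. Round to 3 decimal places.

V̂(x̄_st) = Σ W_h² (1 − n_h/N_h) s_h²/n_h, with W_h = N_h/N and N = 3100:
  stratum Site I: (1160/3100)²·(1 − 155/1160)·15.74²/155 = 0.1939
  stratum Site II: (1120/3100)²·(1 − 158/1120)·10.96²/158 = 0.0852381
  stratum Site III: (240/3100)²·(1 − 37/240)·6.58²/37 = 0.00593245
  stratum Site IV: (500/3100)²·(1 − 72/500)·20.20²/72 = 0.1262
  stratum Site V: (80/3100)²·(1 − 4/80)·10.51²/4 = 0.0174713
V̂(x̄_st) = 0.428743
SE(x̄_st) = √0.428743 = 0.654784

SE(x̄_st) ≈ 0.655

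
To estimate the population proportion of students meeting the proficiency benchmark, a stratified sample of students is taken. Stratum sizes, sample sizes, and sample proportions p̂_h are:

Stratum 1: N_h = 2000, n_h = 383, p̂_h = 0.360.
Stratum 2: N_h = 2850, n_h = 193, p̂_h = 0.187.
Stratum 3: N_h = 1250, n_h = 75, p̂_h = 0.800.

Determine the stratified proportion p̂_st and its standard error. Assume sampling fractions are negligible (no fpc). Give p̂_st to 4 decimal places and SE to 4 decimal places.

N = 6100; stratum weights W_h = N_h/N.
p̂_st = Σ W_h p̂_h = (2000·0.360 + 2850·0.187 + 1250·0.800)/6100 = 0.36934
V̂(p̂_st) = Σ W_h² p̂_h(1−p̂_h)/(n_h−1):
  stratum 1: (2000/6100)²·0.360·0.640/382 = 6.48365e-05
  stratum 2: (2850/6100)²·0.187·0.813/192 = 0.000172847
  stratum 3: (1250/6100)²·0.800·0.200/74 = 9.07922e-05
V̂(p̂_st) = 0.000328475; SE = √V̂ = 0.0181239

p̂_st ≈ 0.3693, SE ≈ 0.0181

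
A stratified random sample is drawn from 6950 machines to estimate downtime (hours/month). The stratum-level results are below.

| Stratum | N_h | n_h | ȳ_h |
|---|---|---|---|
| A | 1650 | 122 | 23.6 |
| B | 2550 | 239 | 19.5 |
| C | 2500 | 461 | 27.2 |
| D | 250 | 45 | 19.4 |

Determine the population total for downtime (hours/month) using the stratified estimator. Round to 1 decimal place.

τ̂_st ≈ 161515.0

τ̂_st = Σ N_h ȳ_h = 1650·23.6 + 2550·19.5 + 2500·27.2 + 250·19.4 = 161515.0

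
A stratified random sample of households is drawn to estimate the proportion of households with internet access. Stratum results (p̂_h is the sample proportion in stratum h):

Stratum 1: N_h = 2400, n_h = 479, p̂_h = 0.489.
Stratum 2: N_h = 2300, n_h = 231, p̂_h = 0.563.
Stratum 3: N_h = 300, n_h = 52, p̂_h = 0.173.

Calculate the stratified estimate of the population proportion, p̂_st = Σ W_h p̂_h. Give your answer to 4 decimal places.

N = 5000; stratum weights W_h = N_h/N.
p̂_st = Σ W_h p̂_h = (2400·0.489 + 2300·0.563 + 300·0.173)/5000 = 0.50408

p̂_st ≈ 0.5041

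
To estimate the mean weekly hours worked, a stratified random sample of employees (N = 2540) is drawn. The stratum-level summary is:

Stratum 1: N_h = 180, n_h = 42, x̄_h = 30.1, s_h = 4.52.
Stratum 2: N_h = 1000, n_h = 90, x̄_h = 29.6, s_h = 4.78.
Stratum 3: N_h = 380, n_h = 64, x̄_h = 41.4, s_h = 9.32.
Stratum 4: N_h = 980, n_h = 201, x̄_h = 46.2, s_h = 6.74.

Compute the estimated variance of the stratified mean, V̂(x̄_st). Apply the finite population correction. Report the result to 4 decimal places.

V̂(x̄_st) = Σ W_h² (1 − n_h/N_h) s_h²/n_h, with W_h = N_h/N and N = 2540:
  stratum 1: (180/2540)²·(1 − 42/180)·4.52²/42 = 0.00187289
  stratum 2: (1000/2540)²·(1 − 90/1000)·4.78²/90 = 0.0358086
  stratum 3: (380/2540)²·(1 − 64/380)·9.32²/64 = 0.0252613
  stratum 4: (980/2540)²·(1 − 201/980)·6.74²/201 = 0.0267436
V̂(x̄_st) = 0.0896863

V̂(x̄_st) ≈ 0.0897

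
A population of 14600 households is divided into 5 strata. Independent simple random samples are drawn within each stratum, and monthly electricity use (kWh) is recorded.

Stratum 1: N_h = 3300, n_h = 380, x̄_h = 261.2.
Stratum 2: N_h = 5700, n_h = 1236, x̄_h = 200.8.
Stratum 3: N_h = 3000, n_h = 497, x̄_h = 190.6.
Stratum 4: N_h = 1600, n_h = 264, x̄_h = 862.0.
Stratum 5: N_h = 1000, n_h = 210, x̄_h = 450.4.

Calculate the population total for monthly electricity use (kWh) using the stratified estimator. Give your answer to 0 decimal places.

τ̂_st = Σ N_h x̄_h = 3300·261.2 + 5700·200.8 + 3000·190.6 + 1600·862.0 + 1000·450.4 = 4407920

τ̂_st ≈ 4407920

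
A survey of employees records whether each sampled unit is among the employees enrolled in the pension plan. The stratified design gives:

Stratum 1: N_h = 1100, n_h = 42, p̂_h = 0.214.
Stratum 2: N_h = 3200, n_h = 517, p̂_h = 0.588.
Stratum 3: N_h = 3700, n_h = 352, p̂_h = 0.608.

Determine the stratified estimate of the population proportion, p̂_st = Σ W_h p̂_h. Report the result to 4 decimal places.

N = 8000; stratum weights W_h = N_h/N.
p̂_st = Σ W_h p̂_h = (1100·0.214 + 3200·0.588 + 3700·0.608)/8000 = 0.54582

p̂_st ≈ 0.5458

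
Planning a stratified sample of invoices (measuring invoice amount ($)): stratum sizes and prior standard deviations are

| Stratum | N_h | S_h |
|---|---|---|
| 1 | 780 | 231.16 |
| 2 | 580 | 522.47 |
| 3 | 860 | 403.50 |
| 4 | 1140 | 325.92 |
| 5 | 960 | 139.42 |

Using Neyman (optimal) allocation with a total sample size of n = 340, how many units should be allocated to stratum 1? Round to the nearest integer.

46

Neyman allocation: n_h = n · N_h S_h / Σ N_i S_i, with n = 340.
  stratum 1: N_h·S_h = 780·231.16 = 180304.80
  stratum 2: N_h·S_h = 580·522.47 = 303032.60
  stratum 3: N_h·S_h = 860·403.50 = 347010.00
  stratum 4: N_h·S_h = 1140·325.92 = 371548.80
  stratum 5: N_h·S_h = 960·139.42 = 133843.20
Σ N_h S_h = 1335739.40
n for stratum 1 = 340·180304.80/1335739.40 = 45.895 → 46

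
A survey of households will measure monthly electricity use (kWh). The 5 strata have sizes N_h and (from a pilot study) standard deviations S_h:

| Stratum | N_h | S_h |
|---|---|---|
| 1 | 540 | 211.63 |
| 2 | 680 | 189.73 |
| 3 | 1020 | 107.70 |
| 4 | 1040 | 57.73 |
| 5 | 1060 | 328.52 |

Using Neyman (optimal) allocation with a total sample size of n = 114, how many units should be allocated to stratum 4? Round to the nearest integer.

Neyman allocation: n_h = n · N_h S_h / Σ N_i S_i, with n = 114.
  stratum 1: N_h·S_h = 540·211.63 = 114280.20
  stratum 2: N_h·S_h = 680·189.73 = 129016.40
  stratum 3: N_h·S_h = 1020·107.70 = 109854.00
  stratum 4: N_h·S_h = 1040·57.73 = 60039.20
  stratum 5: N_h·S_h = 1060·328.52 = 348231.20
Σ N_h S_h = 761421.00
n for stratum 4 = 114·60039.20/761421.00 = 8.989 → 9

9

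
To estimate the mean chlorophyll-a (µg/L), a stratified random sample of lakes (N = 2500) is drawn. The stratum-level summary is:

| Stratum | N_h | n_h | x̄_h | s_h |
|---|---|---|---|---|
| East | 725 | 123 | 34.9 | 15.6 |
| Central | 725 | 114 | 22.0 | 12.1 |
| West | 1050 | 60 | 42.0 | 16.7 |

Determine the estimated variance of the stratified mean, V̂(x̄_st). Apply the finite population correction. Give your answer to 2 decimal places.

V̂(x̄_st) = Σ W_h² (1 − n_h/N_h) s_h²/n_h, with W_h = N_h/N and N = 2500:
  stratum East: (725/2500)²·(1 − 123/725)·15.6²/123 = 0.138165
  stratum Central: (725/2500)²·(1 − 114/725)·12.1²/114 = 0.0910259
  stratum West: (1050/2500)²·(1 − 60/1050)·16.7²/60 = 0.773083
V̂(x̄_st) = 1.00227

V̂(x̄_st) ≈ 1.00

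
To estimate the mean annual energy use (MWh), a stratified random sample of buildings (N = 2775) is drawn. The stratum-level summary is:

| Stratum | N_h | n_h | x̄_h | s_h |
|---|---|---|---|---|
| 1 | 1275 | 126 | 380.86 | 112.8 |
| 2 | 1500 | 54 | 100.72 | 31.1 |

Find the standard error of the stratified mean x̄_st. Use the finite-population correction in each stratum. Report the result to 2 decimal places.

V̂(x̄_st) = Σ W_h² (1 − n_h/N_h) s_h²/n_h, with W_h = N_h/N and N = 2775:
  stratum 1: (1275/2775)²·(1 − 126/1275)·112.8²/126 = 19.2111
  stratum 2: (1500/2775)²·(1 − 54/1500)·31.1²/54 = 5.04499
V̂(x̄_st) = 24.2561
SE(x̄_st) = √24.2561 = 4.92505

SE(x̄_st) ≈ 4.93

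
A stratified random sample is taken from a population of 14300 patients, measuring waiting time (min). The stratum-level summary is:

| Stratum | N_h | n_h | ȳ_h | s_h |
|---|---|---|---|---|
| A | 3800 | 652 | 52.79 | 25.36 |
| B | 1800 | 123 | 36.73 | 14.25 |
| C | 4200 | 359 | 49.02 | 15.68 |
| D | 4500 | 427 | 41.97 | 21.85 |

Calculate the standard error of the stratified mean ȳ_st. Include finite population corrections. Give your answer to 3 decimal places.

SE(ȳ_st) ≈ 0.486

V̂(ȳ_st) = Σ W_h² (1 − n_h/N_h) s_h²/n_h, with W_h = N_h/N and N = 14300:
  stratum A: (3800/14300)²·(1 − 652/3800)·25.36²/652 = 0.0577028
  stratum B: (1800/14300)²·(1 − 123/1800)·14.25²/123 = 0.0243701
  stratum C: (4200/14300)²·(1 − 359/4200)·15.68²/359 = 0.054028
  stratum D: (4500/14300)²·(1 − 427/4500)·21.85²/427 = 0.100214
V̂(ȳ_st) = 0.236315
SE(ȳ_st) = √0.236315 = 0.486123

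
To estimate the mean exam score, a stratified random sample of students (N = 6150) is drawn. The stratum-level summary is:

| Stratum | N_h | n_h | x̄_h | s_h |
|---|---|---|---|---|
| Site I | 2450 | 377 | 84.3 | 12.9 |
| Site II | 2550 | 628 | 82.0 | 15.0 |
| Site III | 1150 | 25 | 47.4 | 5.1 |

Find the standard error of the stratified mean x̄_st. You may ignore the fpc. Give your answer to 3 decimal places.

V̂(x̄_st) = Σ W_h² s_h²/n_h, with W_h = N_h/N and N = 6150:
  stratum Site I: (2450/6150)²·12.9²/377 = 0.0700519
  stratum Site II: (2550/6150)²·15.0²/628 = 0.0615961
  stratum Site III: (1150/6150)²·5.1²/25 = 0.0363786
V̂(x̄_st) = 0.168027
SE(x̄_st) = √0.168027 = 0.40991

SE(x̄_st) ≈ 0.410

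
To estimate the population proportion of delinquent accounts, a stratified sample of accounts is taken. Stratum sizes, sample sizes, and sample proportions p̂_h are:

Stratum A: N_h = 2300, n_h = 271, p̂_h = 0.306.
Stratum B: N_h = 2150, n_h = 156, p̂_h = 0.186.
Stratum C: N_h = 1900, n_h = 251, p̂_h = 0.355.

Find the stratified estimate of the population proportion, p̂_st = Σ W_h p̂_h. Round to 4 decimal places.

p̂_st ≈ 0.2800

N = 6350; stratum weights W_h = N_h/N.
p̂_st = Σ W_h p̂_h = (2300·0.306 + 2150·0.186 + 1900·0.355)/6350 = 0.28003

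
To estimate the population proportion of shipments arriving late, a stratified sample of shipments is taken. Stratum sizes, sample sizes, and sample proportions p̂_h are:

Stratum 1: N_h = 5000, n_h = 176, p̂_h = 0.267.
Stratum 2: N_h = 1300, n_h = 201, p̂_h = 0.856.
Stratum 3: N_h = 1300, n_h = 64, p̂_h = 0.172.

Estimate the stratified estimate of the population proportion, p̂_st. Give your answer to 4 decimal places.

p̂_st ≈ 0.3515

N = 7600; stratum weights W_h = N_h/N.
p̂_st = Σ W_h p̂_h = (5000·0.267 + 1300·0.856 + 1300·0.172)/7600 = 0.35150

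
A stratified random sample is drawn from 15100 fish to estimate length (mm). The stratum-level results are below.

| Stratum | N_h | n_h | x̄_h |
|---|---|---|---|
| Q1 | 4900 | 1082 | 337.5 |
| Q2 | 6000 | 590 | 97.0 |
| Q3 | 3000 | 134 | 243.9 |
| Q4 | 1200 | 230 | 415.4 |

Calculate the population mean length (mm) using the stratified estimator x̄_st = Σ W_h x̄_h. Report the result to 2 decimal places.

x̄_st ≈ 229.53

N = Σ N_h = 15100. Stratum weights W_h = N_h/N.
x̄_st = (4900·337.5 + 6000·97.0 + 3000·243.9 + 1200·415.4) / 15100 = 229.5318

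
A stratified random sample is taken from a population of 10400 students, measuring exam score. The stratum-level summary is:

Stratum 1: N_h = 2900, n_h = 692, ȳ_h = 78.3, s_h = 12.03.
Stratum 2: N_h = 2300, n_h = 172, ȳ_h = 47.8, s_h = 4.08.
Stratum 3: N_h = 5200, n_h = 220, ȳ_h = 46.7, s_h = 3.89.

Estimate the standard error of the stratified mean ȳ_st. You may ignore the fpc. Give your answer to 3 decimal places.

V̂(ȳ_st) = Σ W_h² s_h²/n_h, with W_h = N_h/N and N = 10400:
  stratum 1: (2900/10400)²·12.03²/692 = 0.0162613
  stratum 2: (2300/10400)²·4.08²/172 = 0.00473348
  stratum 3: (5200/10400)²·3.89²/220 = 0.0171956
V̂(ȳ_st) = 0.0381903
SE(ȳ_st) = √0.0381903 = 0.195423

SE(ȳ_st) ≈ 0.195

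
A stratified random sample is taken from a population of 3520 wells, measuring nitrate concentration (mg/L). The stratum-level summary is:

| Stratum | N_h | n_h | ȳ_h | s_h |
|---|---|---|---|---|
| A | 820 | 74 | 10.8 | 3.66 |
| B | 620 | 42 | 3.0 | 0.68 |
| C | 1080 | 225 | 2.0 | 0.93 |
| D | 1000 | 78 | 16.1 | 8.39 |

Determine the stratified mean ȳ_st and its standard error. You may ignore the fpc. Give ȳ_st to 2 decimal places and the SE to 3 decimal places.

ȳ_st ≈ 8.23, SE ≈ 0.289

ȳ_st = Σ W_h ȳ_h = (820·10.8 + 620·3.0 + 1080·2.0 + 1000·16.1)/3520 = 8.23182
V̂(ȳ_st) = Σ W_h² s_h²/n_h, with W_h = N_h/N and N = 3520:
  stratum A: (820/3520)²·3.66²/74 = 0.00982365
  stratum B: (620/3520)²·0.68²/42 = 0.00034156
  stratum C: (1080/3520)²·0.93²/225 = 0.000361864
  stratum D: (1000/3520)²·8.39²/78 = 0.0728356
V̂(ȳ_st) = 0.0833627
SE(ȳ_st) = √0.0833627 = 0.288726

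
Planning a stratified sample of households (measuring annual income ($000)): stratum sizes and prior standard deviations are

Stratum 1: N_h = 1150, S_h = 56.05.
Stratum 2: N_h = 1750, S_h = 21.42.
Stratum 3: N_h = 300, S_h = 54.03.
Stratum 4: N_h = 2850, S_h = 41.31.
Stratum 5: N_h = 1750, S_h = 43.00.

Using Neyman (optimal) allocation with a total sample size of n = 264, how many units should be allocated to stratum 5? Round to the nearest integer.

Neyman allocation: n_h = n · N_h S_h / Σ N_i S_i, with n = 264.
  stratum 1: N_h·S_h = 1150·56.05 = 64457.50
  stratum 2: N_h·S_h = 1750·21.42 = 37485.00
  stratum 3: N_h·S_h = 300·54.03 = 16209.00
  stratum 4: N_h·S_h = 2850·41.31 = 117733.50
  stratum 5: N_h·S_h = 1750·43.00 = 75250.00
Σ N_h S_h = 311135.00
n for stratum 5 = 264·75250.00/311135.00 = 63.850 → 64

64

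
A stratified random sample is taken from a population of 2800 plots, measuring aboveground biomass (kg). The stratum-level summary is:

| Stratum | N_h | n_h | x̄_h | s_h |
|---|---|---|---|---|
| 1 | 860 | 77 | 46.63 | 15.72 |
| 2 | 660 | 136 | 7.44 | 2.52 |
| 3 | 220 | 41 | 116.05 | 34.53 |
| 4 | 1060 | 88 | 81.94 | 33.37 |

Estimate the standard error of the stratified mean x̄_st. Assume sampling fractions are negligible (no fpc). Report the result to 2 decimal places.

SE(x̄_st) ≈ 1.52

V̂(x̄_st) = Σ W_h² s_h²/n_h, with W_h = N_h/N and N = 2800:
  stratum 1: (860/2800)²·15.72²/77 = 0.302758
  stratum 2: (660/2800)²·2.52²/136 = 0.00259438
  stratum 3: (220/2800)²·34.53²/41 = 0.179531
  stratum 4: (1060/2800)²·33.37²/88 = 1.81353
V̂(x̄_st) = 2.29842
SE(x̄_st) = √2.29842 = 1.51605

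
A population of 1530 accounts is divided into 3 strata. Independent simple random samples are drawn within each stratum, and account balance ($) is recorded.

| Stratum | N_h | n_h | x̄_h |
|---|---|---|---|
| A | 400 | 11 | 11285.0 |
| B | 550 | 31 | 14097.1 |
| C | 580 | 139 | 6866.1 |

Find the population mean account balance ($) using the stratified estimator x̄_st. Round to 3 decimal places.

x̄_st ≈ 10620.747

N = Σ N_h = 1530. Stratum weights W_h = N_h/N.
x̄_st = (400·11285.0 + 550·14097.1 + 580·6866.1) / 1530 = 10620.74706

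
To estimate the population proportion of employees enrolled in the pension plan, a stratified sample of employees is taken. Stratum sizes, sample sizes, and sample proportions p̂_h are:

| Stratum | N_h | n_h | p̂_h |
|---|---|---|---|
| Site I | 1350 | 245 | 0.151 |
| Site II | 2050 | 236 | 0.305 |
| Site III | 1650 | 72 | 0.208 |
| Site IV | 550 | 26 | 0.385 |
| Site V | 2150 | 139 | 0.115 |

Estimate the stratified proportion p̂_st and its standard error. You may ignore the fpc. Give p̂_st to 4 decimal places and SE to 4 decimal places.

N = 7750; stratum weights W_h = N_h/N.
p̂_st = Σ W_h p̂_h = (1350·0.151 + 2050·0.305 + 1650·0.208 + 550·0.385 + 2150·0.115)/7750 = 0.21049
V̂(p̂_st) = Σ W_h² p̂_h(1−p̂_h)/(n_h−1):
  stratum Site I: (1350/7750)²·0.151·0.849/244 = 1.59426e-05
  stratum Site II: (2050/7750)²·0.305·0.695/235 = 6.31133e-05
  stratum Site III: (1650/7750)²·0.208·0.792/71 = 0.000105171
  stratum Site IV: (550/7750)²·0.385·0.615/25 = 4.76999e-05
  stratum Site V: (2150/7750)²·0.115·0.885/138 = 5.67591e-05
V̂(p̂_st) = 0.000288686; SE = √V̂ = 0.0169908

p̂_st ≈ 0.2105, SE ≈ 0.0170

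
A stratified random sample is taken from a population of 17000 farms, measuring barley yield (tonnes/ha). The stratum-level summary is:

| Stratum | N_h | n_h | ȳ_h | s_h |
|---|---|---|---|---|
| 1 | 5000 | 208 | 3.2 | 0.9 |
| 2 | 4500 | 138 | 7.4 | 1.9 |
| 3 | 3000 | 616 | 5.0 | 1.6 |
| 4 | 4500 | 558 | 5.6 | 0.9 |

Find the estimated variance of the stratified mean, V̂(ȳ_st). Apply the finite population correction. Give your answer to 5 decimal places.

V̂(ȳ_st) ≈ 0.00229

V̂(ȳ_st) = Σ W_h² (1 − n_h/N_h) s_h²/n_h, with W_h = N_h/N and N = 17000:
  stratum 1: (5000/17000)²·(1 − 208/5000)·0.9²/208 = 0.000322857
  stratum 2: (4500/17000)²·(1 − 138/4500)·1.9²/138 = 0.00177676
  stratum 3: (3000/17000)²·(1 − 616/3000)·1.6²/616 = 0.000102846
  stratum 4: (4500/17000)²·(1 − 558/4500)·0.9²/558 = 8.91009e-05
V̂(ȳ_st) = 0.00229156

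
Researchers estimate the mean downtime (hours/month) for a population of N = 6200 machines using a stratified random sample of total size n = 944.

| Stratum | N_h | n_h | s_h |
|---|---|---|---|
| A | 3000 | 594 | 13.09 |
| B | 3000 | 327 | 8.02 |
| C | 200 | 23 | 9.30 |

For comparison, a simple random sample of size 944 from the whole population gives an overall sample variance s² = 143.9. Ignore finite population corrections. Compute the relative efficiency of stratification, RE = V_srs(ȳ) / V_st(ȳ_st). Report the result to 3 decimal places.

RE ≈ 1.297

V̂(ȳ_st) = Σ W_h² s_h²/n_h, with W_h = N_h/N and N = 6200:
  stratum A: (3000/6200)²·13.09²/594 = 0.0675386
  stratum B: (3000/6200)²·8.02²/327 = 0.0460532
  stratum C: (200/6200)²·9.30²/23 = 0.00391304
V_st = 0.117505
V_srs = s²/n = 143.9/944 = 0.152436
Relative efficiency = V_srs / V_st = 0.152436/0.117505 = 1.2973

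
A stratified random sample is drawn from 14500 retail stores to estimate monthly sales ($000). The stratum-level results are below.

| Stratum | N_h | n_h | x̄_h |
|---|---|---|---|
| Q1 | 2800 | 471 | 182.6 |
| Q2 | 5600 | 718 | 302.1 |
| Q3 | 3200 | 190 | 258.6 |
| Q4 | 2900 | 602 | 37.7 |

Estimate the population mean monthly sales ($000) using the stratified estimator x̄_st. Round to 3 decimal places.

N = Σ N_h = 14500. Stratum weights W_h = N_h/N.
x̄_st = (2800·182.6 + 5600·302.1 + 3200·258.6 + 2900·37.7) / 14500 = 216.54414

x̄_st ≈ 216.544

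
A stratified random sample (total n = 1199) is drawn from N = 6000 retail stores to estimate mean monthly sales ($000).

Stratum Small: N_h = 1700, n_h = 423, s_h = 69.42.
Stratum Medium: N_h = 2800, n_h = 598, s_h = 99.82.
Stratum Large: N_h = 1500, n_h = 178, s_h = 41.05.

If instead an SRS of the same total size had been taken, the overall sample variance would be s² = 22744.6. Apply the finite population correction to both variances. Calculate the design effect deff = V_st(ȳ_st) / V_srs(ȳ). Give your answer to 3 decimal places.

deff ≈ 0.268

V̂(ȳ_st) = Σ W_h² (1 − n_h/N_h) s_h²/n_h, with W_h = N_h/N and N = 6000:
  stratum Small: (1700/6000)²·(1 − 423/1700)·69.42²/423 = 0.687015
  stratum Medium: (2800/6000)²·(1 − 598/2800)·99.82²/598 = 2.85369
  stratum Large: (1500/6000)²·(1 − 178/1500)·41.05²/178 = 0.521467
V_st = 4.06217
V_srs = (1 − 1199/6000)·22744.6/1199 = 15.1789
deff = V_st / V_srs = 4.06217/15.1789 = 0.2676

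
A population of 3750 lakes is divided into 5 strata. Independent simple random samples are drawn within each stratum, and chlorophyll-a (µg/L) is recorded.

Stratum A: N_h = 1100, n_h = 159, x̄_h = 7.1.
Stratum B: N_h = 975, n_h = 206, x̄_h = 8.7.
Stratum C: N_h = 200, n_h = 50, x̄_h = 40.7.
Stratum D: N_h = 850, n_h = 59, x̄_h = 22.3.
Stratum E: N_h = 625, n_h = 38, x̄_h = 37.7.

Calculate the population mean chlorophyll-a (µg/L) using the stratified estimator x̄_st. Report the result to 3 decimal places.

N = Σ N_h = 3750. Stratum weights W_h = N_h/N.
x̄_st = (1100·7.1 + 975·8.7 + 200·40.7 + 850·22.3 + 625·37.7) / 3750 = 17.85333

x̄_st ≈ 17.853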